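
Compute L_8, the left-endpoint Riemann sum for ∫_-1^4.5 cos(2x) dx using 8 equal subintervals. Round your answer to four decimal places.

0.7233

Δx = (4.5 − (-1))/8 = 0.6875.
Left endpoints: -1, -0.3125, 0.375, 1.0625, 1.75, 2.4375, 3.125, 3.8125.
f(-1) ≈ -0.4161, f(-0.3125) ≈ 0.8110, f(0.375) ≈ 0.7317, f(1.0625) ≈ -0.5263, f(1.75) ≈ -0.9365, f(2.4375) ≈ 0.1619, f(3.125) ≈ 0.9994, f(3.8125) ≈ 0.2270.
Sum = Δx · [f(-1) + f(-0.3125) + f(0.375) + ...].
Sum ≈ 0.7233.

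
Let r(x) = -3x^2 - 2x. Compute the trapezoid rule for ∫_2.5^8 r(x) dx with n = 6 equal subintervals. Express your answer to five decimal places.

-556.43576

Δx = (8 − 2.5)/6 = 11/12.
r(2.5) = -23.75, r(41/12) = -2009/48, r(13/3) = -65, r(5.25) = -93.1875, r(37/6) = -1517/12, r(85/12) = -164.6875, r(8) = -208.
T_6 = (Δx/2)·[r(x_0) + 2r(x_1) + ... + 2r(x_{5}) + r(x_6)].
Sum ≈ -556.43576.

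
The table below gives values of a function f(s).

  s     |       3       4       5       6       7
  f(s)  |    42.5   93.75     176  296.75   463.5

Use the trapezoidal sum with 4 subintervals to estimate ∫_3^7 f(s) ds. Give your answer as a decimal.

Δs = 1.
T_4 = (1/2)·[42.5 + 2·93.75 + 2·176 + 2·296.75 + 463.5] = 819.5.

819.5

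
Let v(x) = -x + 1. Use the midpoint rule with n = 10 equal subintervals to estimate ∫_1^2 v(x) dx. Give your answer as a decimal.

-0.5

Δx = (2 − 1)/10 = 0.1.
Midpoints: 1.05, 1.15, 1.25, 1.35, 1.45, 1.55, 1.65, 1.75, 1.85, 1.95.
v(1.05) = -0.05, v(1.15) = -0.15, v(1.25) = -0.25, v(1.35) = -0.35, v(1.45) = -0.45, v(1.55) = -0.55, v(1.65) = -0.65, v(1.75) = -0.75, v(1.85) = -0.85, v(1.95) = -0.95.
Sum = Δx · [v(1.05) + v(1.15) + v(1.25) + ...].
Sum = -0.5.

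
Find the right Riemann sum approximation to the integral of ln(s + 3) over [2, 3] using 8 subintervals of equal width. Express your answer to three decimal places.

1.715

Δs = (3 − 2)/8 = 0.125.
Right endpoints: 2.125, 2.25, 2.375, 2.5, 2.625, 2.75, 2.875, 3.
f(2.125) ≈ 1.634, f(2.25) ≈ 1.658, f(2.375) ≈ 1.682, f(2.5) ≈ 1.705, f(2.625) ≈ 1.727, f(2.75) ≈ 1.749, f(2.875) ≈ 1.771, f(3) ≈ 1.792.
Sum = Δs · [f(2.125) + f(2.25) + f(2.375) + ...].
Sum ≈ 1.715.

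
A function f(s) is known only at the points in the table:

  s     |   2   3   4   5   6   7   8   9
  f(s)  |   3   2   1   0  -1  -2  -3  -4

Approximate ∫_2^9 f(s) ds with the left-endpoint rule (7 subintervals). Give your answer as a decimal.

0

Δs = 1.
Sum = 1·[3 + 2 + 1 + 0 + (-1) + (-2) + (-3)] = 0.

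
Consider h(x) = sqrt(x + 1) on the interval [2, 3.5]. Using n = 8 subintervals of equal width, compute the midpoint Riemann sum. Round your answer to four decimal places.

Δx = (3.5 − 2)/8 = 0.1875.
Midpoints: 2.09375, 2.28125, 2.46875, 2.65625, 2.84375, 3.03125, 3.21875, 3.40625.
h(2.09375) ≈ 1.7589, h(2.28125) ≈ 1.8114, h(2.46875) ≈ 1.8625, h(2.65625) ≈ 1.9121, h(2.84375) ≈ 1.9605, h(3.03125) ≈ 2.0078, h(3.21875) ≈ 2.0540, h(3.40625) ≈ 2.0991.
Sum = Δx · [h(2.09375) + h(2.28125) + h(2.46875) + ...].
Sum ≈ 2.8999.

2.8999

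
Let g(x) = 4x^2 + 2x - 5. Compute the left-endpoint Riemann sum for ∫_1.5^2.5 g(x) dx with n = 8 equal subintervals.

Δx = (2.5 − 1.5)/8 = 0.125.
Left endpoints: 1.5, 1.625, 1.75, 1.875, 2, 2.125, 2.25, 2.375.
g(1.5) = 7, g(1.625) = 8.8125, g(1.75) = 10.75, g(1.875) = 12.8125, g(2) = 15, g(2.125) = 17.3125, g(2.25) = 19.75, g(2.375) = 22.3125.
Sum = Δx · [g(1.5) + g(1.625) + g(1.75) + ...].
Sum = 14.21875.

14.21875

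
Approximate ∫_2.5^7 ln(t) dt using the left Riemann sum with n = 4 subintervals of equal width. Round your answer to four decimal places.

Δt = (7 − 2.5)/4 = 1.125.
Left endpoints: 2.5, 3.625, 4.75, 5.875.
f(2.5) ≈ 0.9163, f(3.625) ≈ 1.2879, f(4.75) ≈ 1.5581, f(5.875) ≈ 1.7707.
Sum = Δt · [f(2.5) + f(3.625) + f(4.75) + f(5.875)].
Sum ≈ 6.2246.

6.2246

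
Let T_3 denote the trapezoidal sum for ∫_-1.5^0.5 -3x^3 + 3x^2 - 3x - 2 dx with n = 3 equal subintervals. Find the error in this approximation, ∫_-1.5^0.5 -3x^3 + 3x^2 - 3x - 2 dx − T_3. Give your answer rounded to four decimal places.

-1.1111

Exact integral: ∫_-1.5^0.5 f(x) dx = 6.25.
T_3 ≈ 7.361111.
Error ≈ 6.25 − 7.361111 ≈ -1.1111.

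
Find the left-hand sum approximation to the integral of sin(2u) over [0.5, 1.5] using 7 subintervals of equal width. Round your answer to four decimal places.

0.8100

Δu = (1.5 − 0.5)/7 = 1/7.
Left endpoints: 0.5, 9/14, 11/14, 13/14, 15/14, 17/14, 19/14.
f(0.5) ≈ 0.8415, f(9/14) ≈ 0.9596, f(11/14) ≈ 1.0000, f(13/14) ≈ 0.9593, f(15/14) ≈ 0.8408, f(17/14) ≈ 0.6541, f(19/14) ≈ 0.4144.
Sum = Δu · [f(0.5) + f(9/14) + f(11/14) + ...].
Sum ≈ 0.8100.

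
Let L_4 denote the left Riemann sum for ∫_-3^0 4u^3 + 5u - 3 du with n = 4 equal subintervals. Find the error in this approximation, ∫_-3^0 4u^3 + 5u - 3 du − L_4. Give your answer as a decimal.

Exact integral: ∫_-3^0 f(u) du = -112.5.
L_4 = -163.6875.
Error = -112.5 − (-163.6875) = 51.1875.

51.1875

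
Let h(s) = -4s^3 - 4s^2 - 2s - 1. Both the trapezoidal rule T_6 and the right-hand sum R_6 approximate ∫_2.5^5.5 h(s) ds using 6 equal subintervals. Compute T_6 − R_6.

T_6 = -1110.5.
R_6 = -1286.75.
T_6 − R_6 = 176.25.

176.25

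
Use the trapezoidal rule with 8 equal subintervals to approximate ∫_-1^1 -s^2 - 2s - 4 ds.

-8.6875

Δs = (1 − (-1))/8 = 0.25.
f(-1) = -3, f(-0.75) = -3.0625, f(-0.5) = -3.25, f(-0.25) = -3.5625, f(0) = -4, f(0.25) = -4.5625, f(0.5) = -5.25, f(0.75) = -6.0625, f(1) = -7.
T_8 = (Δs/2)·[f(s_0) + 2f(s_1) + ... + 2f(s_{7}) + f(s_8)].
Sum = -8.6875.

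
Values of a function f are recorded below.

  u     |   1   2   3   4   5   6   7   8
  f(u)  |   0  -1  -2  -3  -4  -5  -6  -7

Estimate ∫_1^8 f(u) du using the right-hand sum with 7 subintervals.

-28

Δu = 1.
Sum = 1·[(-1) + (-2) + (-3) + (-4) + (-5) + (-6) + (-7)] = -28.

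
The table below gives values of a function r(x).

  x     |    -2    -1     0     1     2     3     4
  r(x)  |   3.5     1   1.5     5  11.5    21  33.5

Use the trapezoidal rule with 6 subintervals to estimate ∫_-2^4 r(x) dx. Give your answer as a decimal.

58.5

Δx = 1.
T_6 = (1/2)·[3.5 + 2·1 + 2·1.5 + 2·5 + 2·11.5 + 2·21 + 33.5] = 58.5.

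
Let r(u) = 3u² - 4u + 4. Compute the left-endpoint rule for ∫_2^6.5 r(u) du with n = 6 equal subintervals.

173.109375

Δu = (6.5 − 2)/6 = 0.75.
Left endpoints: 2, 2.75, 3.5, 4.25, 5, 5.75.
r(2) = 8, r(2.75) = 15.6875, r(3.5) = 26.75, r(4.25) = 41.1875, r(5) = 59, r(5.75) = 80.1875.
Sum = Δu · [r(2) + r(2.75) + r(3.5) + ...].
Sum = 173.109375.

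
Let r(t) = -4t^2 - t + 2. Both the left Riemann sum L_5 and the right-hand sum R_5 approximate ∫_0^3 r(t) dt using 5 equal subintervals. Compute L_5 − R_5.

L_5 = -23.52.
R_5 = -46.92.
L_5 − R_5 = 23.4.

23.4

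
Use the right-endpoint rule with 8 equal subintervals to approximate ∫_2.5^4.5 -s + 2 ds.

-3.25

Δs = (4.5 − 2.5)/8 = 0.25.
Right endpoints: 2.75, 3, 3.25, 3.5, 3.75, 4, 4.25, 4.5.
f(2.75) = -0.75, f(3) = -1, f(3.25) = -1.25, f(3.5) = -1.5, f(3.75) = -1.75, f(4) = -2, f(4.25) = -2.25, f(4.5) = -2.5.
Sum = Δs · [f(2.75) + f(3) + f(3.25) + ...].
Sum = -3.25.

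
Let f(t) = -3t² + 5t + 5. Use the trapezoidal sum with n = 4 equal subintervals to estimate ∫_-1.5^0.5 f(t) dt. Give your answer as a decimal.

Δt = (0.5 − (-1.5))/4 = 0.5.
f(-1.5) = -9.25, f(-1) = -3, f(-0.5) = 1.75, f(0) = 5, f(0.5) = 6.75.
T_4 = (Δt/2)·[f(t_0) + 2f(t_1) + 2f(t_2) + 2f(t_3) + f(t_4)].
Sum = 1.25.

1.25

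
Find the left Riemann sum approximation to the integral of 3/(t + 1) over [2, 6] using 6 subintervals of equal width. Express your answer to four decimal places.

2.7424

Δt = (6 − 2)/6 = 2/3.
Left endpoints: 2, 8/3, 10/3, 4, 14/3, 16/3.
f(2) = 1, f(8/3) = 9/11, f(10/3) = 9/13, f(4) = 0.6, f(14/3) = 9/17, f(16/3) = 9/19.
Sum = Δt · [f(2) + f(8/3) + f(10/3) + ...].
Sum ≈ 2.7424.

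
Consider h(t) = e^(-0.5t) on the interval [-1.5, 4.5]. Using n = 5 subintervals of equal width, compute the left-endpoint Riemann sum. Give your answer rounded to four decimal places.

5.3501

Δt = (4.5 − (-1.5))/5 = 1.2.
Left endpoints: -1.5, -0.3, 0.9, 2.1, 3.3.
h(-1.5) ≈ 2.1170, h(-0.3) ≈ 1.1618, h(0.9) ≈ 0.6376, h(2.1) ≈ 0.3499, h(3.3) ≈ 0.1920.
Sum = Δt · [h(-1.5) + h(-0.3) + h(0.9) + h(2.1) + h(3.3)].
Sum ≈ 5.3501.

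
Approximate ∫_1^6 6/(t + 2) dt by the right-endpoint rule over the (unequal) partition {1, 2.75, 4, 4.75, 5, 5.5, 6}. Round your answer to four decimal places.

Subinterval widths: 1.75, 1.25, 0.75, 0.25, 0.5, 0.5.
Right endpoints: 2.75, 4, 4.75, 5, 5.5, 6.
f(2.75) = 24/19, f(4) = 1, f(4.75) = 8/9, f(5) = 6/7, f(5.5) = 0.8, f(6) = 0.75.
Sum = Σ Δt_i · f(t_i).
Sum ≈ 5.1165.

5.1165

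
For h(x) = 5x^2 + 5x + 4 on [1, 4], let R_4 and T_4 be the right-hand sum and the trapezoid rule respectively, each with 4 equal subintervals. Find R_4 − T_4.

33.75

R_4 = 189.65625.
T_4 = 155.90625.
R_4 − T_4 = 33.75.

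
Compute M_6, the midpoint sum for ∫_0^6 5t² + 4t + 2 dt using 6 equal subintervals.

Δt = (6 − 0)/6 = 1.
Midpoints: 0.5, 1.5, 2.5, 3.5, 4.5, 5.5.
f(0.5) = 5.25, f(1.5) = 19.25, f(2.5) = 43.25, f(3.5) = 77.25, f(4.5) = 121.25, f(5.5) = 175.25.
Sum = Δt · [f(0.5) + f(1.5) + f(2.5) + ...].
Sum = 441.5.

441.5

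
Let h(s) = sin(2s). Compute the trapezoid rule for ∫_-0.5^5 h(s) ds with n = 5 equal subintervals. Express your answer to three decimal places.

0.386

Δs = (5 − (-0.5))/5 = 1.1.
h(-0.5) ≈ -0.841, h(0.6) ≈ 0.932, h(1.7) ≈ -0.256, h(2.8) ≈ -0.631, h(3.9) ≈ 0.999, h(5) ≈ -0.544.
T_5 = (Δs/2)·[h(s_0) + 2h(s_1) + ... + 2h(s_{4}) + h(s_5)].
Sum ≈ 0.386.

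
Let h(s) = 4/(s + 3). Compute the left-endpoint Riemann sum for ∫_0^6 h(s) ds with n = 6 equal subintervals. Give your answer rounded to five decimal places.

4.87143

Δs = (6 − 0)/6 = 1.
Left endpoints: 0, 1, 2, 3, 4, 5.
h(0) = 4/3, h(1) = 1, h(2) = 0.8, h(3) = 2/3, h(4) = 4/7, h(5) = 0.5.
Sum = Δs · [h(0) + h(1) + h(2) + ...].
Sum ≈ 4.87143.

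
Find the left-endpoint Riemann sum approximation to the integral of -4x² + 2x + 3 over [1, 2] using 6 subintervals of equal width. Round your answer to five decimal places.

Δx = (2 − 1)/6 = 1/6.
Left endpoints: 1, 7/6, 4/3, 1.5, 5/3, 11/6.
f(1) = 1, f(7/6) = -1/9, f(4/3) = -13/9, f(1.5) = -3, f(5/3) = -43/9, f(11/6) = -61/9.
Sum = Δx · [f(1) + f(7/6) + f(4/3) + ...].
Sum ≈ -2.51852.

-2.51852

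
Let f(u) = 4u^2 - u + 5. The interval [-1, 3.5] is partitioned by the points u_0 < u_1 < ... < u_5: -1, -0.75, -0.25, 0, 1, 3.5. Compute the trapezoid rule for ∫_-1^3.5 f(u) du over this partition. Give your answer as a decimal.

Subinterval widths: 0.25, 0.5, 0.25, 1, 2.5.
f(-1) = 10, f(-0.75) = 8, f(-0.25) = 5.5, f(0) = 5, f(1) = 8, f(3.5) = 50.5.
On each subinterval the trapezoid contributes (Δu_i/2)·[f(u_{i-1}) + f(u_i)].
Sum = 86.5625.

86.5625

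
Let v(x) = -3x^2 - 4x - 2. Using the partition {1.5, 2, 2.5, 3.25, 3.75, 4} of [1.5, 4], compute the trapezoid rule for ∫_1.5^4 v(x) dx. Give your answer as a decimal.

-93.53125

Subinterval widths: 0.5, 0.5, 0.75, 0.5, 0.25.
v(1.5) = -14.75, v(2) = -22, v(2.5) = -30.75, v(3.25) = -46.6875, v(3.75) = -59.1875, v(4) = -66.
On each subinterval the trapezoid contributes (Δx_i/2)·[v(x_{i-1}) + v(x_i)].
Sum = -93.53125.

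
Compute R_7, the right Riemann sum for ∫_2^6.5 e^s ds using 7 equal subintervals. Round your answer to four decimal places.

891.6707

Δs = (6.5 − 2)/7 = 9/14.
Right endpoints: 37/14, 23/7, 55/14, 32/7, 73/14, 41/7, 6.5.
f(37/14) ≈ 14.0533, f(23/7) ≈ 26.7281, f(55/14) ≈ 50.8343, f(32/7) ≈ 96.6821, f(73/14) ≈ 183.8804, f(41/7) ≈ 349.7235, f(6.5) ≈ 665.1416.
Sum = Δs · [f(37/14) + f(23/7) + f(55/14) + ...].
Sum ≈ 891.6707.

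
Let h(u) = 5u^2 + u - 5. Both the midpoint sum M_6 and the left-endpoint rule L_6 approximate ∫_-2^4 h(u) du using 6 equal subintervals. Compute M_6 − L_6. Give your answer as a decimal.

M_6 = 93.5.
L_6 = 68.
M_6 − L_6 = 25.5.

25.5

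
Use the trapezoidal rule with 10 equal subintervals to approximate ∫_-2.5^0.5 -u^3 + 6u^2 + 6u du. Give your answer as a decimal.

23.655

Δu = (0.5 − (-2.5))/10 = 0.3.
f(-2.5) = 38.125, f(-2.2) = 26.488, f(-1.9) = 17.119, f(-1.6) = 9.856, f(-1.3) = 4.537, f(-1) = 1, f(-0.7) = -0.917, f(-0.4) = -1.376, f(-0.1) = -0.539, f(0.2) = 1.432, f(0.5) = 4.375.
T_10 = (Δu/2)·[f(u_0) + 2f(u_1) + ... + 2f(u_{9}) + f(u_10)].
Sum = 23.655.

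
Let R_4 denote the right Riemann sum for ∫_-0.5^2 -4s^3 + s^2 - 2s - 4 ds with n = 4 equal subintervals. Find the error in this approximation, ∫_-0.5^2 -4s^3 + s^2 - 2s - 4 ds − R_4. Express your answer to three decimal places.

11.849

Exact integral: ∫_-0.5^2 f(s) ds ≈ -26.97917.
R_4 = -38.828125.
Error ≈ -26.97917 − (-38.828125) ≈ 11.849.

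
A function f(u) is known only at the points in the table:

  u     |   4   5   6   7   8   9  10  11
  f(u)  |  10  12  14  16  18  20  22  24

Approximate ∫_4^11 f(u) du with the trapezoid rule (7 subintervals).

119

Δu = 1.
T_7 = (1/2)·[10 + 2·12 + 2·14 + 2·16 + 2·18 + 2·20 + 2·22 + 24] = 119.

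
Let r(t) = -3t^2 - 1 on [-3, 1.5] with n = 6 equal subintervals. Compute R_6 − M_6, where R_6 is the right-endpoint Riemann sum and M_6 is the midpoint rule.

R_6 = -28.546875.
M_6 = -34.2421875.
R_6 − M_6 = 5.6953125.

5.6953125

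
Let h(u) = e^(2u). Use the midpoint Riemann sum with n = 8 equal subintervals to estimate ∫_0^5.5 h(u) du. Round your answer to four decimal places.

27702.1480

Δu = (5.5 − 0)/8 = 0.6875.
Midpoints: 0.34375, 1.03125, 1.71875, 2.40625, 3.09375, 3.78125, 4.46875, 5.15625.
h(0.34375) ≈ 1.9887, h(1.03125) ≈ 7.8656, h(1.71875) ≈ 31.1091, h(2.40625) ≈ 123.0388, h(3.09375) ≈ 486.6280, h(3.78125) ≈ 1924.6511, h(4.46875) ≈ 7612.1429, h(5.15625) ≈ 30106.6092.
Sum = Δu · [h(0.34375) + h(1.03125) + h(1.71875) + ...].
Sum ≈ 27702.1480.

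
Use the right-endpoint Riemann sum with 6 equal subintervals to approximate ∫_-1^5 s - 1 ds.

Δs = (5 − (-1))/6 = 1.
Right endpoints: 0, 1, 2, 3, 4, 5.
f(0) = -1, f(1) = 0, f(2) = 1, f(3) = 2, f(4) = 3, f(5) = 4.
Sum = Δs · [f(0) + f(1) + f(2) + ...].
Sum = 9.

9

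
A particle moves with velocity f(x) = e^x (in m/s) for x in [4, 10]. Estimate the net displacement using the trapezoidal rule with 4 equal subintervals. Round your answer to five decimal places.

25944.93886

Δx = (10 − 4)/4 = 1.5.
f(4) ≈ 54.59815, f(5.5) ≈ 244.69193, f(7) ≈ 1096.63316, f(8.5) ≈ 4914.76884, f(10) ≈ 22026.46579.
T_4 = (Δx/2)·[f(x_0) + 2f(x_1) + 2f(x_2) + 2f(x_3) + f(x_4)].
Sum ≈ 25944.93886.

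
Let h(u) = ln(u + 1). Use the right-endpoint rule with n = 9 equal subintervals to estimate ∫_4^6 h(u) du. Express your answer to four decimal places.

3.6113

Δu = (6 − 4)/9 = 2/9.
Right endpoints: 38/9, 40/9, 14/3, 44/9, 46/9, 16/3, 50/9, 52/9, 6.
h(38/9) ≈ 1.6529, h(40/9) ≈ 1.6946, h(14/3) ≈ 1.7346, h(44/9) ≈ 1.7731, h(46/9) ≈ 1.8101, h(16/3) ≈ 1.8458, h(50/9) ≈ 1.8803, h(52/9) ≈ 1.9136, h(6) ≈ 1.9459.
Sum = Δu · [h(38/9) + h(40/9) + h(14/3) + ...].
Sum ≈ 3.6113.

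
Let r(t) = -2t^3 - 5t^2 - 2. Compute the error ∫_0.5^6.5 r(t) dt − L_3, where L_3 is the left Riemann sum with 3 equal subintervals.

Exact integral: ∫_0.5^6.5 r(t) dt = -1362.
L_3 = -707.
Error = -1362 − (-707) = -655.

-655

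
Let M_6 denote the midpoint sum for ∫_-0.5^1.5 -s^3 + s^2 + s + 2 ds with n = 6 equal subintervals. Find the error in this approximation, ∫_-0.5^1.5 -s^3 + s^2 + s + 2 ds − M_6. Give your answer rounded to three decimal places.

-0.009

Exact integral: ∫_-0.5^1.5 f(s) ds ≈ 4.91667.
M_6 ≈ 4.92593.
Error ≈ 4.91667 − 4.92593 ≈ -0.009.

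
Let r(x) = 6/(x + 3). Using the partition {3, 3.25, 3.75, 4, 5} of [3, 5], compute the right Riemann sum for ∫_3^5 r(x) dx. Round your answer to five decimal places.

Subinterval widths: 0.25, 0.5, 0.25, 1.
Right endpoints: 3.25, 3.75, 4, 5.
r(3.25) = 0.96, r(3.75) = 8/9, r(4) = 6/7, r(5) = 0.75.
Sum = Σ Δx_i · r(x_i).
Sum ≈ 1.64873.

1.64873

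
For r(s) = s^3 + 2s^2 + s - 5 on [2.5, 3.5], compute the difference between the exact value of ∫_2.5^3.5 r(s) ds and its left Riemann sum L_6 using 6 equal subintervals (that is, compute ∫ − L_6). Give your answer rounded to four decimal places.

3.3032

Exact integral: ∫_2.5^3.5 r(s) ds ≈ 43.916667.
L_6 ≈ 40.613426.
Error ≈ 43.916667 − 40.613426 ≈ 3.3032.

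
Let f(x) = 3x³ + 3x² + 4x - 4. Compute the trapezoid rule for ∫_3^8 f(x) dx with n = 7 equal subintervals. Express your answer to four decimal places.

Δx = (8 − 3)/7 = 5/7.
f(3) = 116, f(26/7) = 70648/343, f(31/7) = 114258/343, f(36/7) = 172868/343, f(41/7) = 248728/343, f(46/7) = 344088/343, f(51/7) = 461198/343, f(8) = 1756.
T_7 = (Δx/2)·[f(x_0) + 2f(x_1) + ... + 2f(x_{6}) + f(x_7)].
Sum ≈ 3608.5714.

3608.5714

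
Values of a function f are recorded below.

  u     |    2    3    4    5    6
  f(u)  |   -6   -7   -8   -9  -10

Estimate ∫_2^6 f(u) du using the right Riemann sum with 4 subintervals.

Δu = 1.
Sum = 1·[(-7) + (-8) + (-9) + (-10)] = -34.

-34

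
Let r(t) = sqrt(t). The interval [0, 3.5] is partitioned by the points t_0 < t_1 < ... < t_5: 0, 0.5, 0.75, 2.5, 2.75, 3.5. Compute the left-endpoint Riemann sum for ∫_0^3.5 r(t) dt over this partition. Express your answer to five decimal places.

Subinterval widths: 0.5, 0.25, 1.75, 0.25, 0.75.
Left endpoints: 0, 0.5, 0.75, 2.5, 2.75.
r(0) ≈ 0.00000, r(0.5) ≈ 0.70711, r(0.75) ≈ 0.86603, r(2.5) ≈ 1.58114, r(2.75) ≈ 1.65831.
Sum = Σ Δt_i · r(t_i).
Sum ≈ 3.33134.

3.33134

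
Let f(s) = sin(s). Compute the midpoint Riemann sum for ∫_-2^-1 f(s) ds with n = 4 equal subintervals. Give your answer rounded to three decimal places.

-0.959

Δs = (-1 − (-2))/4 = 0.25.
Midpoints: -1.875, -1.625, -1.375, -1.125.
f(-1.875) ≈ -0.954, f(-1.625) ≈ -0.999, f(-1.375) ≈ -0.981, f(-1.125) ≈ -0.902.
Sum = Δs · [f(-1.875) + f(-1.625) + f(-1.375) + f(-1.125)].
Sum ≈ -0.959.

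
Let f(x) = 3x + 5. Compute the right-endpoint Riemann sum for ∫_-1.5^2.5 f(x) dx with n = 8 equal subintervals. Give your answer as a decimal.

Δx = (2.5 − (-1.5))/8 = 0.5.
Right endpoints: -1, -0.5, 0, 0.5, 1, 1.5, 2, 2.5.
f(-1) = 2, f(-0.5) = 3.5, f(0) = 5, f(0.5) = 6.5, f(1) = 8, f(1.5) = 9.5, f(2) = 11, f(2.5) = 12.5.
Sum = Δx · [f(-1) + f(-0.5) + f(0) + ...].
Sum = 29.

29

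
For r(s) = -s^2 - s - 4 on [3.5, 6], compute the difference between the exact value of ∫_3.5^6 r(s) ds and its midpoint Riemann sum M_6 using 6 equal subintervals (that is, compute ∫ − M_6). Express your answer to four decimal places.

-0.0362

Exact integral: ∫_3.5^6 r(s) ds ≈ -79.583333.
M_6 ≈ -79.547164.
Error ≈ -79.583333 − (-79.547164) ≈ -0.0362.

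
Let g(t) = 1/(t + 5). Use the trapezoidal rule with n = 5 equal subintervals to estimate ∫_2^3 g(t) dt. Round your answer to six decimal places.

Δt = (3 − 2)/5 = 0.2.
g(2) = 1/7, g(2.2) = 5/36, g(2.4) = 5/37, g(2.6) = 5/38, g(2.8) = 5/39, g(3) = 0.125.
T_5 = (Δt/2)·[g(t_0) + 2g(t_1) + ... + 2g(t_{4}) + g(t_5)].
Sum ≈ 0.133547.

0.133547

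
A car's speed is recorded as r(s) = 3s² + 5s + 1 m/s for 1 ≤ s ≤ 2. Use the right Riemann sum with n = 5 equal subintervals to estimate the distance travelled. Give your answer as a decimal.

16.92

Δs = (2 − 1)/5 = 0.2.
Right endpoints: 1.2, 1.4, 1.6, 1.8, 2.
r(1.2) = 11.32, r(1.4) = 13.88, r(1.6) = 16.68, r(1.8) = 19.72, r(2) = 23.
Sum = Δs · [r(1.2) + r(1.4) + r(1.6) + r(1.8) + r(2)].
Sum = 16.92.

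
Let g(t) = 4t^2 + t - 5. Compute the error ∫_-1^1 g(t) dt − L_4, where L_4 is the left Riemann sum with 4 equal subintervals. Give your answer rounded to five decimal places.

0.16667

Exact integral: ∫_-1^1 g(t) dt ≈ -7.3333333.
L_4 = -7.5.
Error ≈ -7.3333333 − (-7.5) ≈ 0.16667.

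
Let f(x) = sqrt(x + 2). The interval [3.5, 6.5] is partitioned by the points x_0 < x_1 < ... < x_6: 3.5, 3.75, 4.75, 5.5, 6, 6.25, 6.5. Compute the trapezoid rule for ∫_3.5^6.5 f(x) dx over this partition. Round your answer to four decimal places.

7.9200

Subinterval widths: 0.25, 1, 0.75, 0.5, 0.25, 0.25.
f(3.5) ≈ 2.3452, f(3.75) ≈ 2.3979, f(4.75) ≈ 2.5981, f(5.5) ≈ 2.7386, f(6) ≈ 2.8284, f(6.25) ≈ 2.8723, f(6.5) ≈ 2.9155.
On each subinterval the trapezoid contributes (Δx_i/2)·[f(x_{i-1}) + f(x_i)].
Sum ≈ 7.9200.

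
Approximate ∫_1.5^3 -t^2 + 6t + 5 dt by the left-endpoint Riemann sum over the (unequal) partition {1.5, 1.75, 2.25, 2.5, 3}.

19.390625

Subinterval widths: 0.25, 0.5, 0.25, 0.5.
Left endpoints: 1.5, 1.75, 2.25, 2.5.
f(1.5) = 11.75, f(1.75) = 12.4375, f(2.25) = 13.4375, f(2.5) = 13.75.
Sum = Σ Δt_i · f(t_i).
Sum = 19.390625.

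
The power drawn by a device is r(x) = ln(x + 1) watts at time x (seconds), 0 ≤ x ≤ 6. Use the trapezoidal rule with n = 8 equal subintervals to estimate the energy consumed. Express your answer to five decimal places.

7.58196

Δx = (6 − 0)/8 = 0.75.
r(0) ≈ 0.00000, r(0.75) ≈ 0.55962, r(1.5) ≈ 0.91629, r(2.25) ≈ 1.17865, r(3) ≈ 1.38629, r(3.75) ≈ 1.55814, r(4.5) ≈ 1.70475, r(5.25) ≈ 1.83258, r(6) ≈ 1.94591.
T_8 = (Δx/2)·[r(x_0) + 2r(x_1) + ... + 2r(x_{7}) + r(x_8)].
Sum ≈ 7.58196.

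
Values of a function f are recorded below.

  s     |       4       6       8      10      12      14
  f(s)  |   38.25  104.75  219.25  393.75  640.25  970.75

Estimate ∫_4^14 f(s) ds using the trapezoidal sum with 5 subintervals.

Δs = 2.
T_5 = (2/2)·[38.25 + 2·104.75 + 2·219.25 + 2·393.75 + 2·640.25 + 970.75] = 3725.

3725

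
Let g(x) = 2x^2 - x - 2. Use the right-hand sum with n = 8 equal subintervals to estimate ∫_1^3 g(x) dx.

Δx = (3 − 1)/8 = 0.25.
Right endpoints: 1.25, 1.5, 1.75, 2, 2.25, 2.5, 2.75, 3.
g(1.25) = -0.125, g(1.5) = 1, g(1.75) = 2.375, g(2) = 4, g(2.25) = 5.875, g(2.5) = 8, g(2.75) = 10.375, g(3) = 13.
Sum = Δx · [g(1.25) + g(1.5) + g(1.75) + ...].
Sum = 11.125.

11.125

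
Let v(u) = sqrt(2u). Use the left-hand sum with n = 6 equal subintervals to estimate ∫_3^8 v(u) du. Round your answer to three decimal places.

15.779

Δu = (8 − 3)/6 = 5/6.
Left endpoints: 3, 23/6, 14/3, 5.5, 19/3, 43/6.
v(3) ≈ 2.449, v(23/6) ≈ 2.769, v(14/3) ≈ 3.055, v(5.5) ≈ 3.317, v(19/3) ≈ 3.559, v(43/6) ≈ 3.786.
Sum = Δu · [v(3) + v(23/6) + v(14/3) + ...].
Sum ≈ 15.779.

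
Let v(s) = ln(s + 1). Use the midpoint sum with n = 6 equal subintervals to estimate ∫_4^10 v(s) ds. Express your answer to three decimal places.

Δs = (10 − 4)/6 = 1.
Midpoints: 4.5, 5.5, 6.5, 7.5, 8.5, 9.5.
v(4.5) ≈ 1.705, v(5.5) ≈ 1.872, v(6.5) ≈ 2.015, v(7.5) ≈ 2.140, v(8.5) ≈ 2.251, v(9.5) ≈ 2.351.
Sum = Δs · [v(4.5) + v(5.5) + v(6.5) + ...].
Sum ≈ 12.334.

12.334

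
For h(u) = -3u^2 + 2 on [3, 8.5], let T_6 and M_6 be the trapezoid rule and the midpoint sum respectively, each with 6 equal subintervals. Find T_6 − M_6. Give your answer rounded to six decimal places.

-3.466146

T_6 ≈ -578.43576389.
M_6 ≈ -574.96961806.
T_6 − M_6 ≈ -3.466146.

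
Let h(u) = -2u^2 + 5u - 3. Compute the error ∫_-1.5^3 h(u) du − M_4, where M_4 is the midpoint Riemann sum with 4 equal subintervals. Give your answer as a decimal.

Exact integral: ∫_-1.5^3 h(u) du = -16.875.
M_4 = -15.92578125.
Error = -16.875 − (-15.92578125) = -0.94921875.

-0.94921875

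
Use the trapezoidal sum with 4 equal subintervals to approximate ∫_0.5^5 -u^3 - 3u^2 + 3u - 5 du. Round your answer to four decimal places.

-277.1631

Δu = (5 − 0.5)/4 = 1.125.
f(0.5) = -4.375, f(1.625) = -6317/512, f(2.75) = -40.234375, f(3.875) = -49463/512, f(5) = -190.
T_4 = (Δu/2)·[f(u_0) + 2f(u_1) + 2f(u_2) + 2f(u_3) + f(u_4)].
Sum ≈ -277.1631.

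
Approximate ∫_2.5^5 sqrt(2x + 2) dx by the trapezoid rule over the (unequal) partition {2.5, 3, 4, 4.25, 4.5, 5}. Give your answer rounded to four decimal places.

Subinterval widths: 0.5, 1, 0.25, 0.25, 0.5.
f(2.5) ≈ 2.6458, f(3) ≈ 2.8284, f(4) ≈ 3.1623, f(4.25) ≈ 3.2404, f(4.5) ≈ 3.3166, f(5) ≈ 3.4641.
On each subinterval the trapezoid contributes (Δx_i/2)·[f(x_{i-1}) + f(x_i)].
Sum ≈ 7.6790.

7.6790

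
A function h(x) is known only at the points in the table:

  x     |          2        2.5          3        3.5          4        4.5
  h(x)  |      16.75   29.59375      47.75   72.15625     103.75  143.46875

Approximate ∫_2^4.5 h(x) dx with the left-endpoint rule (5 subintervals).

Δx = 0.5.
Sum = 0.5·[16.75 + 29.59375 + 47.75 + 72.15625 + 103.75] = 135.

135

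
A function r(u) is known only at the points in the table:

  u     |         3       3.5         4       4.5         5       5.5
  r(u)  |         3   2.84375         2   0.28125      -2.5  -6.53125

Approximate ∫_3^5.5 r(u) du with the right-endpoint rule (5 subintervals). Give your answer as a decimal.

-1.953125

Δu = 0.5.
Sum = 0.5·[2.84375 + 2 + 0.28125 + (-2.5) + (-6.53125)] = -1.953125.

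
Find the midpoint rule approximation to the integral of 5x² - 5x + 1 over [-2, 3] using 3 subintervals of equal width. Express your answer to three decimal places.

Δx = (3 − (-2))/3 = 5/3.
Midpoints: -7/6, 0.5, 13/6.
f(-7/6) = 491/36, f(0.5) = -0.25, f(13/6) = 491/36.
Sum = Δx · [f(-7/6) + f(0.5) + f(13/6)].
Sum ≈ 45.046.

45.046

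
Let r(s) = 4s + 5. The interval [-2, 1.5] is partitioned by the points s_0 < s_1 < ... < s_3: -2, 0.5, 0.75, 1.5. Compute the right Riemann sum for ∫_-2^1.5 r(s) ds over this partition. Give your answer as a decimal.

Subinterval widths: 2.5, 0.25, 0.75.
Right endpoints: 0.5, 0.75, 1.5.
r(0.5) = 7, r(0.75) = 8, r(1.5) = 11.
Sum = Σ Δs_i · r(s_i).
Sum = 27.75.

27.75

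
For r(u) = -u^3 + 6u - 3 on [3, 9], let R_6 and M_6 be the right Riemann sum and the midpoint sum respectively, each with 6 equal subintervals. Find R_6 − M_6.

R_6 = -1773.
M_6 = -1413.
R_6 − M_6 = -360.

-360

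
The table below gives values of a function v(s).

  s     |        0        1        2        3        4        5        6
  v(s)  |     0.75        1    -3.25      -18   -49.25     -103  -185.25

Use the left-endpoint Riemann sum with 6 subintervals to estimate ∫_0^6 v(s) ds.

-171.75

Δs = 1.
Sum = 1·[0.75 + 1 + (-3.25) + (-18) + (-49.25) + (-103)] = -171.75.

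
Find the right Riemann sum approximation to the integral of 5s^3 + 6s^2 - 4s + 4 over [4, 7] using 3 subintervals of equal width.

Δs = (7 − 4)/3 = 1.
Right endpoints: 5, 6, 7.
f(5) = 759, f(6) = 1276, f(7) = 1985.
Sum = Δs · [f(5) + f(6) + f(7)].
Sum = 4020.

4020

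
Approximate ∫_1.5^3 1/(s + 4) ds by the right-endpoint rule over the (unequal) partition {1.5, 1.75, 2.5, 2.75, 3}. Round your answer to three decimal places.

0.232

Subinterval widths: 0.25, 0.75, 0.25, 0.25.
Right endpoints: 1.75, 2.5, 2.75, 3.
f(1.75) = 4/23, f(2.5) = 2/13, f(2.75) = 4/27, f(3) = 1/7.
Sum = Σ Δs_i · f(s_i).
Sum ≈ 0.232.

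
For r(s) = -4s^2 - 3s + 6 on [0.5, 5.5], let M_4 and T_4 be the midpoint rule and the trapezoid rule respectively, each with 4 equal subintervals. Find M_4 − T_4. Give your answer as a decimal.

M_4 = -234.0625.
T_4 = -241.875.
M_4 − T_4 = 7.8125.

7.8125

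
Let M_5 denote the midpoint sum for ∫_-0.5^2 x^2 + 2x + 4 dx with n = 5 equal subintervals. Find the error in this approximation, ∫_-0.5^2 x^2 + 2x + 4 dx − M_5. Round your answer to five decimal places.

0.05208

Exact integral: ∫_-0.5^2 f(x) dx ≈ 16.4583333.
M_5 = 16.40625.
Error ≈ 16.4583333 − 16.40625 ≈ 0.05208.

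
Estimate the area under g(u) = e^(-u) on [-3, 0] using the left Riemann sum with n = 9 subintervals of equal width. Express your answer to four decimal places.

Δu = (0 − (-3))/9 = 1/3.
Left endpoints: -3, -8/3, -7/3, -2, -5/3, -4/3, -1, -2/3, -1/3.
g(-3) ≈ 20.0855, g(-8/3) ≈ 14.3919, g(-7/3) ≈ 10.3123, g(-2) ≈ 7.3891, g(-5/3) ≈ 5.2945, g(-4/3) ≈ 3.7937, g(-1) ≈ 2.7183, g(-2/3) ≈ 1.9477, g(-1/3) ≈ 1.3956.
Sum = Δu · [g(-3) + g(-8/3) + g(-7/3) + ...].
Sum ≈ 22.4429.

22.4429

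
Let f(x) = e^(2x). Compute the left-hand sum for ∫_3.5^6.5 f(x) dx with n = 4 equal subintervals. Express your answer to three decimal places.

95065.229

Δx = (6.5 − 3.5)/4 = 0.75.
Left endpoints: 3.5, 4.25, 5, 5.75.
f(3.5) ≈ 1096.633, f(4.25) ≈ 4914.769, f(5) ≈ 22026.466, f(5.75) ≈ 98715.771.
Sum = Δx · [f(3.5) + f(4.25) + f(5) + f(5.75)].
Sum ≈ 95065.229.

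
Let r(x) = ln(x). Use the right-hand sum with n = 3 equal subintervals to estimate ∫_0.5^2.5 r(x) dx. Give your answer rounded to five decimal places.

Δx = (2.5 − 0.5)/3 = 2/3.
Right endpoints: 7/6, 11/6, 2.5.
r(7/6) ≈ 0.15415, r(11/6) ≈ 0.60614, r(2.5) ≈ 0.91629.
Sum = Δx · [r(7/6) + r(11/6) + r(2.5)].
Sum ≈ 1.11772.

1.11772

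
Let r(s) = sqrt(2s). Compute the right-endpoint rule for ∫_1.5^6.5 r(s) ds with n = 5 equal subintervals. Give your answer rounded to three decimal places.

14.804

Δs = (6.5 − 1.5)/5 = 1.
Right endpoints: 2.5, 3.5, 4.5, 5.5, 6.5.
r(2.5) ≈ 2.236, r(3.5) ≈ 2.646, r(4.5) ≈ 3.000, r(5.5) ≈ 3.317, r(6.5) ≈ 3.606.
Sum = Δs · [r(2.5) + r(3.5) + r(4.5) + r(5.5) + r(6.5)].
Sum ≈ 14.804.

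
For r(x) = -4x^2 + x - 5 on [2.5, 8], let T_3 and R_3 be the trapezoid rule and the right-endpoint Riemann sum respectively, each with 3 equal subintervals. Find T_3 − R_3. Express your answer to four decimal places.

T_3 ≈ -672.782407.
R_3 ≈ -879.490741.
T_3 − R_3 ≈ 206.7083.

206.7083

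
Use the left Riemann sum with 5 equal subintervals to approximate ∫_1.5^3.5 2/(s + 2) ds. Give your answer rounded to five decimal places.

Δs = (3.5 − 1.5)/5 = 0.4.
Left endpoints: 1.5, 1.9, 2.3, 2.7, 3.1.
f(1.5) = 4/7, f(1.9) = 20/39, f(2.3) = 20/43, f(2.7) = 20/47, f(3.1) = 20/51.
Sum = Δs · [f(1.5) + f(1.9) + f(2.3) + f(2.7) + f(3.1)].
Sum ≈ 0.94682.

0.94682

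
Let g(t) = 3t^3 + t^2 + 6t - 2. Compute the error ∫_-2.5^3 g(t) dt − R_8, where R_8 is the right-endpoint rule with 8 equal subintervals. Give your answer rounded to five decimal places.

-57.65422

Exact integral: ∫_-2.5^3 g(t) dt ≈ 42.9114583.
R_8 ≈ 100.5656738.
Error ≈ 42.9114583 − 100.5656738 ≈ -57.65422.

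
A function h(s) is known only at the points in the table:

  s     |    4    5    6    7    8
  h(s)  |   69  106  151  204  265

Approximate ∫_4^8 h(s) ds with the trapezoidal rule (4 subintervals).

628

Δs = 1.
T_4 = (1/2)·[69 + 2·106 + 2·151 + 2·204 + 265] = 628.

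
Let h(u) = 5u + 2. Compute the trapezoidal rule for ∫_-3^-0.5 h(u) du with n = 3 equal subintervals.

-16.875

Δu = (-0.5 − (-3))/3 = 5/6.
h(-3) = -13, h(-13/6) = -53/6, h(-4/3) = -14/3, h(-0.5) = -0.5.
T_3 = (Δu/2)·[h(u_0) + 2h(u_1) + 2h(u_2) + h(u_3)].
Sum = -16.875.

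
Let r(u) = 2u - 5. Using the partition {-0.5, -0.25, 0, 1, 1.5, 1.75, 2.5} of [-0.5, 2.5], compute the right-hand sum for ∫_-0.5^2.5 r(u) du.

-7

Subinterval widths: 0.25, 0.25, 1, 0.5, 0.25, 0.75.
Right endpoints: -0.25, 0, 1, 1.5, 1.75, 2.5.
r(-0.25) = -5.5, r(0) = -5, r(1) = -3, r(1.5) = -2, r(1.75) = -1.5, r(2.5) = 0.
Sum = Σ Δu_i · r(u_i).
Sum = -7.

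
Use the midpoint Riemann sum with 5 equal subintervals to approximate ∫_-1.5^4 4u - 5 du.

Δu = (4 − (-1.5))/5 = 1.1.
Midpoints: -0.95, 0.15, 1.25, 2.35, 3.45.
f(-0.95) = -8.8, f(0.15) = -4.4, f(1.25) = 0, f(2.35) = 4.4, f(3.45) = 8.8.
Sum = Δu · [f(-0.95) + f(0.15) + f(1.25) + f(2.35) + f(3.45)].
Sum = 0.

0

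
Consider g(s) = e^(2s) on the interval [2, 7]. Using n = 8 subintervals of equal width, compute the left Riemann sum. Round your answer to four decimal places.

Δs = (7 − 2)/8 = 0.625.
Left endpoints: 2, 2.625, 3.25, 3.875, 4.5, 5.125, 5.75, 6.375.
g(2) ≈ 54.5982, g(2.625) ≈ 190.5663, g(3.25) ≈ 665.1416, g(3.875) ≈ 2321.5724, g(4.5) ≈ 8103.0839, g(5.125) ≈ 28282.5419, g(5.75) ≈ 98715.7710, g(6.375) ≈ 344551.8961.
Sum = Δs · [g(2) + g(2.625) + g(3.25) + ...].
Sum ≈ 301803.2322.

301803.2322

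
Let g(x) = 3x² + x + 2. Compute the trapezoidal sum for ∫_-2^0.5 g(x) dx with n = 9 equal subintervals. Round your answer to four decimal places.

Δx = (0.5 − (-2))/9 = 5/18.
g(-2) = 12, g(-31/18) = 991/108, g(-13/9) = 184/27, g(-7/6) = 59/12, g(-8/9) = 94/27, g(-11/18) = 271/108, g(-1/3) = 2, g(-1/18) = 211/108, g(2/9) = 64/27, g(0.5) = 3.25.
T_9 = (Δx/2)·[g(x_0) + 2g(x_1) + ... + 2g(x_{8}) + g(x_9)].
Sum ≈ 11.3465.

11.3465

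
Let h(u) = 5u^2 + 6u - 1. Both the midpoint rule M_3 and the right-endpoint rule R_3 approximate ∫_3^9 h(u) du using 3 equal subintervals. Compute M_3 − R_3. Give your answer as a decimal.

M_3 = 1370.
R_3 = 1796.
M_3 − R_3 = -426.

-426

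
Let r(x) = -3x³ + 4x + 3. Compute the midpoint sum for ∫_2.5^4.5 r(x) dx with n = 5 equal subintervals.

-243.41

Δx = (4.5 − 2.5)/5 = 0.4.
Midpoints: 2.7, 3.1, 3.5, 3.9, 4.3.
r(2.7) = -45.249, r(3.1) = -73.973, r(3.5) = -111.625, r(3.9) = -159.357, r(4.3) = -218.321.
Sum = Δx · [r(2.7) + r(3.1) + r(3.5) + r(3.9) + r(4.3)].
Sum = -243.41.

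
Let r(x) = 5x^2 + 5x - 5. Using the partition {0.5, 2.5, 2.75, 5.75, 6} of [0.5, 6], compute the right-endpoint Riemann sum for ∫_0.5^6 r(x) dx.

Subinterval widths: 2, 0.25, 3, 0.25.
Right endpoints: 2.5, 2.75, 5.75, 6.
r(2.5) = 38.75, r(2.75) = 46.5625, r(5.75) = 189.0625, r(6) = 205.
Sum = Σ Δx_i · r(x_i).
Sum = 707.578125.

707.578125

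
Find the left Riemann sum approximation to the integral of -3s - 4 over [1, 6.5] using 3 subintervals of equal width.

Δs = (6.5 − 1)/3 = 11/6.
Left endpoints: 1, 17/6, 14/3.
f(1) = -7, f(17/6) = -12.5, f(14/3) = -18.
Sum = Δs · [f(1) + f(17/6) + f(14/3)].
Sum = -68.75.

-68.75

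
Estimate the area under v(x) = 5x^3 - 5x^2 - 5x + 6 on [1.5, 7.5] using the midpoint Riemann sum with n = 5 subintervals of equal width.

3107.25

Δx = (7.5 − 1.5)/5 = 1.2.
Midpoints: 2.1, 3.3, 4.5, 5.7, 6.9.
v(2.1) = 19.755, v(3.3) = 114.735, v(4.5) = 337.875, v(5.7) = 741.015, v(6.9) = 1375.995.
Sum = Δx · [v(2.1) + v(3.3) + v(4.5) + v(5.7) + v(6.9)].
Sum = 3107.25.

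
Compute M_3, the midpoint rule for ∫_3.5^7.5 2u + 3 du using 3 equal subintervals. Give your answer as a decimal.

56

Δu = (7.5 − 3.5)/3 = 4/3.
Midpoints: 25/6, 5.5, 41/6.
f(25/6) = 34/3, f(5.5) = 14, f(41/6) = 50/3.
Sum = Δu · [f(25/6) + f(5.5) + f(41/6)].
Sum = 56.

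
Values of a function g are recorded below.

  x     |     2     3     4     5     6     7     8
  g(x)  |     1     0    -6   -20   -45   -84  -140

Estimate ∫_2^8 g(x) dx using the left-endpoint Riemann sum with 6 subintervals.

-154

Δx = 1.
Sum = 1·[1 + 0 + (-6) + (-20) + (-45) + (-84)] = -154.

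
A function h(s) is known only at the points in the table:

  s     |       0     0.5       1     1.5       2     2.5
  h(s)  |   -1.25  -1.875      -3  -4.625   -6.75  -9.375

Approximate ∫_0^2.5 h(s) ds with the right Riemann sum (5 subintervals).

-12.8125

Δs = 0.5.
Sum = 0.5·[(-1.875) + (-3) + (-4.625) + (-6.75) + (-9.375)] = -12.8125.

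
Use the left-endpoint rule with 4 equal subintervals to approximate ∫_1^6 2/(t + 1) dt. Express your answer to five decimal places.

Δt = (6 − 1)/4 = 1.25.
Left endpoints: 1, 2.25, 3.5, 4.75.
f(1) = 1, f(2.25) = 8/13, f(3.5) = 4/9, f(4.75) = 8/23.
Sum = Δt · [f(1) + f(2.25) + f(3.5) + f(4.75)].
Sum ≈ 3.00957.

3.00957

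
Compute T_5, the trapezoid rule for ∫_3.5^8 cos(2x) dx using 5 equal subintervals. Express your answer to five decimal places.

-0.33742

Δx = (8 − 3.5)/5 = 0.9.
f(3.5) ≈ 0.75390, f(4.4) ≈ -0.81109, f(5.3) ≈ -0.38534, f(6.2) ≈ 0.98619, f(7.1) ≈ -0.06279, f(8) ≈ -0.95766.
T_5 = (Δx/2)·[f(x_0) + 2f(x_1) + ... + 2f(x_{4}) + f(x_5)].
Sum ≈ -0.33742.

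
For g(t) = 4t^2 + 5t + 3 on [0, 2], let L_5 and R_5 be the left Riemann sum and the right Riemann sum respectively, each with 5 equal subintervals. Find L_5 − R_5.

-10.4

L_5 = 21.68.
R_5 = 32.08.
L_5 − R_5 = -10.4.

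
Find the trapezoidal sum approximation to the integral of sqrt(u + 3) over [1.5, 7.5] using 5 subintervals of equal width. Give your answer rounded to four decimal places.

16.3089

Δu = (7.5 − 1.5)/5 = 1.2.
f(1.5) ≈ 2.1213, f(2.7) ≈ 2.3875, f(3.9) ≈ 2.6268, f(5.1) ≈ 2.8460, f(6.3) ≈ 3.0496, f(7.5) ≈ 3.2404.
T_5 = (Δu/2)·[f(u_0) + 2f(u_1) + ... + 2f(u_{4}) + f(u_5)].
Sum ≈ 16.3089.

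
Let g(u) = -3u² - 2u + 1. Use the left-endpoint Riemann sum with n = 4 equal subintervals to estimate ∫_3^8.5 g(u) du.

Δu = (8.5 − 3)/4 = 1.375.
Left endpoints: 3, 4.375, 5.75, 7.125.
g(3) = -32, g(4.375) = -65.171875, g(5.75) = -109.6875, g(7.125) = -165.546875.
Sum = Δu · [g(3) + g(4.375) + g(5.75) + g(7.125)].
Sum = -512.05859375.

-512.05859375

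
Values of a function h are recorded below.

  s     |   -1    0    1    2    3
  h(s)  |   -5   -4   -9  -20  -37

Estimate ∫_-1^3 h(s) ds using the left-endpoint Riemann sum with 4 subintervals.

Δs = 1.
Sum = 1·[(-5) + (-4) + (-9) + (-20)] = -38.

-38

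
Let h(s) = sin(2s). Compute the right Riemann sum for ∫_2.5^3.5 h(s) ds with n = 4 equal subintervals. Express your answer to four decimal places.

Δs = (3.5 − 2.5)/4 = 0.25.
Right endpoints: 2.75, 3, 3.25, 3.5.
h(2.75) ≈ -0.7055, h(3) ≈ -0.2794, h(3.25) ≈ 0.2151, h(3.5) ≈ 0.6570.
Sum = Δs · [h(2.75) + h(3) + h(3.25) + h(3.5)].
Sum ≈ -0.0282.

-0.0282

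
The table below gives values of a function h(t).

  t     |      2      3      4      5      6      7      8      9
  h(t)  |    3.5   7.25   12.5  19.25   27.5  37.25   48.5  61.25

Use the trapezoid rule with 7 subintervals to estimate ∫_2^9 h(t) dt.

Δt = 1.
T_7 = (1/2)·[3.5 + 2·7.25 + 2·12.5 + 2·19.25 + 2·27.5 + 2·37.25 + 2·48.5 + 61.25] = 184.625.

184.625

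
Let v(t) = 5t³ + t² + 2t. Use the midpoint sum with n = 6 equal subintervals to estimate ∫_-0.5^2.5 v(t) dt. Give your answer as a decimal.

Δt = (2.5 − (-0.5))/6 = 0.5.
Midpoints: -0.25, 0.25, 0.75, 1.25, 1.75, 2.25.
v(-0.25) = -0.515625, v(0.25) = 0.640625, v(0.75) = 4.171875, v(1.25) = 13.828125, v(1.75) = 33.359375, v(2.25) = 66.515625.
Sum = Δt · [v(-0.25) + v(0.25) + v(0.75) + ...].
Sum = 59.

59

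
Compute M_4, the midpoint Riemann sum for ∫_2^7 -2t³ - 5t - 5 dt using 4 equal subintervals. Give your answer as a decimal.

Δt = (7 − 2)/4 = 1.25.
Midpoints: 2.625, 3.875, 5.125, 6.375.
f(2.625) = -54.30078125, f(3.875) = -140.74609375, f(5.125) = -299.84765625, f(6.375) = -555.04296875.
Sum = Δt · [f(2.625) + f(3.875) + f(5.125) + f(6.375)].
Sum = -1312.421875.

-1312.421875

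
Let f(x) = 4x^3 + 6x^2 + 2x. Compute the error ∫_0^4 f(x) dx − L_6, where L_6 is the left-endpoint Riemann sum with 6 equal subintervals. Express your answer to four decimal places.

Exact integral: ∫_0^4 f(x) dx = 400.
L_6 ≈ 288.888889.
Error ≈ 400 − 288.888889 ≈ 111.1111.

111.1111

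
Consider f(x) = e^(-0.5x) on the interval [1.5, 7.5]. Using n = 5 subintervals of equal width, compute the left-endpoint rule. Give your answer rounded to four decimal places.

1.1938

Δx = (7.5 − 1.5)/5 = 1.2.
Left endpoints: 1.5, 2.7, 3.9, 5.1, 6.3.
f(1.5) ≈ 0.4724, f(2.7) ≈ 0.2592, f(3.9) ≈ 0.1423, f(5.1) ≈ 0.0781, f(6.3) ≈ 0.0429.
Sum = Δx · [f(1.5) + f(2.7) + f(3.9) + f(5.1) + f(6.3)].
Sum ≈ 1.1938.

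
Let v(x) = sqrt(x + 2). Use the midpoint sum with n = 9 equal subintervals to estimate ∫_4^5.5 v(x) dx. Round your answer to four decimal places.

3.8951

Δx = (5.5 − 4)/9 = 1/6.
Midpoints: 49/12, 4.25, 53/12, 55/12, 4.75, 59/12, 61/12, 5.25, 65/12.
v(49/12) ≈ 2.4664, v(4.25) ≈ 2.5000, v(53/12) ≈ 2.5331, v(55/12) ≈ 2.5658, v(4.75) ≈ 2.5981, v(59/12) ≈ 2.6300, v(61/12) ≈ 2.6615, v(5.25) ≈ 2.6926, v(65/12) ≈ 2.7234.
Sum = Δx · [v(49/12) + v(4.25) + v(53/12) + ...].
Sum ≈ 3.8951.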